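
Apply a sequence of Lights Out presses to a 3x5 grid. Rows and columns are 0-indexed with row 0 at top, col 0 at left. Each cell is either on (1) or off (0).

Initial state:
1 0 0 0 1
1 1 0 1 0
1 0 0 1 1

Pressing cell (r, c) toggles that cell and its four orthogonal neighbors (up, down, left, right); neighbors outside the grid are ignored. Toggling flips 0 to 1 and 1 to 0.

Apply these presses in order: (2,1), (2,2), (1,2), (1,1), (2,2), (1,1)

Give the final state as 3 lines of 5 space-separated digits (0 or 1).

Answer: 1 0 1 0 1
1 1 1 0 0
0 1 0 1 1

Derivation:
After press 1 at (2,1):
1 0 0 0 1
1 0 0 1 0
0 1 1 1 1

After press 2 at (2,2):
1 0 0 0 1
1 0 1 1 0
0 0 0 0 1

After press 3 at (1,2):
1 0 1 0 1
1 1 0 0 0
0 0 1 0 1

After press 4 at (1,1):
1 1 1 0 1
0 0 1 0 0
0 1 1 0 1

After press 5 at (2,2):
1 1 1 0 1
0 0 0 0 0
0 0 0 1 1

After press 6 at (1,1):
1 0 1 0 1
1 1 1 0 0
0 1 0 1 1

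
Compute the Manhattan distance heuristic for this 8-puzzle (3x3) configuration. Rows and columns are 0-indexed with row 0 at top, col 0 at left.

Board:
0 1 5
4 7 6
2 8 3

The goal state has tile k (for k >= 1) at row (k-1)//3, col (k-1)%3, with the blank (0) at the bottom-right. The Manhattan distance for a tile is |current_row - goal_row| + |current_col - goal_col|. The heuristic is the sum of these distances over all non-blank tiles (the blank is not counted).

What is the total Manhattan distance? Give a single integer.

Answer: 10

Derivation:
Tile 1: at (0,1), goal (0,0), distance |0-0|+|1-0| = 1
Tile 5: at (0,2), goal (1,1), distance |0-1|+|2-1| = 2
Tile 4: at (1,0), goal (1,0), distance |1-1|+|0-0| = 0
Tile 7: at (1,1), goal (2,0), distance |1-2|+|1-0| = 2
Tile 6: at (1,2), goal (1,2), distance |1-1|+|2-2| = 0
Tile 2: at (2,0), goal (0,1), distance |2-0|+|0-1| = 3
Tile 8: at (2,1), goal (2,1), distance |2-2|+|1-1| = 0
Tile 3: at (2,2), goal (0,2), distance |2-0|+|2-2| = 2
Sum: 1 + 2 + 0 + 2 + 0 + 3 + 0 + 2 = 10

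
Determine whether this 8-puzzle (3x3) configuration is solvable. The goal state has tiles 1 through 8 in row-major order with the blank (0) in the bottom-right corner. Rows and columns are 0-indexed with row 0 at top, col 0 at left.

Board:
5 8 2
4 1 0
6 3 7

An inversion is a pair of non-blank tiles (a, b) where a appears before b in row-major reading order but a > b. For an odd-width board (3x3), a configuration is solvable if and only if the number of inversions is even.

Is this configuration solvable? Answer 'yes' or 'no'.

Inversions (pairs i<j in row-major order where tile[i] > tile[j] > 0): 14
14 is even, so the puzzle is solvable.

Answer: yes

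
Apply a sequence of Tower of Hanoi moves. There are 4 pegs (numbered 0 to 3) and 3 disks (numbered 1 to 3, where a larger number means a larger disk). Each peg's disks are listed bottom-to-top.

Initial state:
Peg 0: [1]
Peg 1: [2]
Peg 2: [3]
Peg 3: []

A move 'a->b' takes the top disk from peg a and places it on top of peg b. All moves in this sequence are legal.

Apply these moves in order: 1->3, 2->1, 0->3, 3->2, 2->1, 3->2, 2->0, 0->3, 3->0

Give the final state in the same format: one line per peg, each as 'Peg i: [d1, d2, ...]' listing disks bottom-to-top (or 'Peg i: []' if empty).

Answer: Peg 0: [2]
Peg 1: [3, 1]
Peg 2: []
Peg 3: []

Derivation:
After move 1 (1->3):
Peg 0: [1]
Peg 1: []
Peg 2: [3]
Peg 3: [2]

After move 2 (2->1):
Peg 0: [1]
Peg 1: [3]
Peg 2: []
Peg 3: [2]

After move 3 (0->3):
Peg 0: []
Peg 1: [3]
Peg 2: []
Peg 3: [2, 1]

After move 4 (3->2):
Peg 0: []
Peg 1: [3]
Peg 2: [1]
Peg 3: [2]

After move 5 (2->1):
Peg 0: []
Peg 1: [3, 1]
Peg 2: []
Peg 3: [2]

After move 6 (3->2):
Peg 0: []
Peg 1: [3, 1]
Peg 2: [2]
Peg 3: []

After move 7 (2->0):
Peg 0: [2]
Peg 1: [3, 1]
Peg 2: []
Peg 3: []

After move 8 (0->3):
Peg 0: []
Peg 1: [3, 1]
Peg 2: []
Peg 3: [2]

After move 9 (3->0):
Peg 0: [2]
Peg 1: [3, 1]
Peg 2: []
Peg 3: []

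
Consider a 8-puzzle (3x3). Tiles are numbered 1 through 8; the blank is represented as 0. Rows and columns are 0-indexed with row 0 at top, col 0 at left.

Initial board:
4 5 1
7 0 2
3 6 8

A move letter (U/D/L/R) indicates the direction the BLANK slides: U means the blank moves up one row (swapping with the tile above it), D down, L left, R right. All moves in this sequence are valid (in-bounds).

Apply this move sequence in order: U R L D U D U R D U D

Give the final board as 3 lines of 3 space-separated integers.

After move 1 (U):
4 0 1
7 5 2
3 6 8

After move 2 (R):
4 1 0
7 5 2
3 6 8

After move 3 (L):
4 0 1
7 5 2
3 6 8

After move 4 (D):
4 5 1
7 0 2
3 6 8

After move 5 (U):
4 0 1
7 5 2
3 6 8

After move 6 (D):
4 5 1
7 0 2
3 6 8

After move 7 (U):
4 0 1
7 5 2
3 6 8

After move 8 (R):
4 1 0
7 5 2
3 6 8

After move 9 (D):
4 1 2
7 5 0
3 6 8

After move 10 (U):
4 1 0
7 5 2
3 6 8

After move 11 (D):
4 1 2
7 5 0
3 6 8

Answer: 4 1 2
7 5 0
3 6 8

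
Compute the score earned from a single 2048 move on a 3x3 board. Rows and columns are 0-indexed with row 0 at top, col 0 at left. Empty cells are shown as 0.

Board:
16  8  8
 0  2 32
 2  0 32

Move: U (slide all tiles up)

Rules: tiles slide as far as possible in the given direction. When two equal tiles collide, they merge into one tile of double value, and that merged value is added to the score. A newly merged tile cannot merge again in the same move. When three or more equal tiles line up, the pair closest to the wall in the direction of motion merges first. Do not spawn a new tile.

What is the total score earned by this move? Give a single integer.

Slide up:
col 0: [16, 0, 2] -> [16, 2, 0]  score +0 (running 0)
col 1: [8, 2, 0] -> [8, 2, 0]  score +0 (running 0)
col 2: [8, 32, 32] -> [8, 64, 0]  score +64 (running 64)
Board after move:
16  8  8
 2  2 64
 0  0  0

Answer: 64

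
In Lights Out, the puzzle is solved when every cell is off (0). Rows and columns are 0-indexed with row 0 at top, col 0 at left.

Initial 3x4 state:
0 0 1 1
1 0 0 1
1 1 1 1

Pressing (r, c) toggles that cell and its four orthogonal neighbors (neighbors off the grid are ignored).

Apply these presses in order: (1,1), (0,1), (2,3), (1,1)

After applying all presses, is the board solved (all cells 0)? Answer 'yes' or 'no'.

Answer: no

Derivation:
After press 1 at (1,1):
0 1 1 1
0 1 1 1
1 0 1 1

After press 2 at (0,1):
1 0 0 1
0 0 1 1
1 0 1 1

After press 3 at (2,3):
1 0 0 1
0 0 1 0
1 0 0 0

After press 4 at (1,1):
1 1 0 1
1 1 0 0
1 1 0 0

Lights still on: 7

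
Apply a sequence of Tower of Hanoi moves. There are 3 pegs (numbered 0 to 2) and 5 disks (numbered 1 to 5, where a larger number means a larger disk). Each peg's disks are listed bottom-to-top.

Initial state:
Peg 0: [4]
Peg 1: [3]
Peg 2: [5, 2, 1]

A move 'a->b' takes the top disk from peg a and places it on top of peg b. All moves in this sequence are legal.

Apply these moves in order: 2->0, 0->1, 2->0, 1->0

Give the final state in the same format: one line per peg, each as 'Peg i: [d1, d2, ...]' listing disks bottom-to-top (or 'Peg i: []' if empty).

After move 1 (2->0):
Peg 0: [4, 1]
Peg 1: [3]
Peg 2: [5, 2]

After move 2 (0->1):
Peg 0: [4]
Peg 1: [3, 1]
Peg 2: [5, 2]

After move 3 (2->0):
Peg 0: [4, 2]
Peg 1: [3, 1]
Peg 2: [5]

After move 4 (1->0):
Peg 0: [4, 2, 1]
Peg 1: [3]
Peg 2: [5]

Answer: Peg 0: [4, 2, 1]
Peg 1: [3]
Peg 2: [5]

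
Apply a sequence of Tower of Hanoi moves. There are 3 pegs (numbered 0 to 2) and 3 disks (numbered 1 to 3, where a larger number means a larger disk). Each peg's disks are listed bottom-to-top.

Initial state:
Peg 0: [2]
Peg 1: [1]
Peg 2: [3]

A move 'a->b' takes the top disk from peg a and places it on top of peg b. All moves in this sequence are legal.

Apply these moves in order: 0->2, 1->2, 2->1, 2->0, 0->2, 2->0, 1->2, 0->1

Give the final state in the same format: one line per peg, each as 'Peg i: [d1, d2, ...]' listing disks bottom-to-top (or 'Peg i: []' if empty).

After move 1 (0->2):
Peg 0: []
Peg 1: [1]
Peg 2: [3, 2]

After move 2 (1->2):
Peg 0: []
Peg 1: []
Peg 2: [3, 2, 1]

After move 3 (2->1):
Peg 0: []
Peg 1: [1]
Peg 2: [3, 2]

After move 4 (2->0):
Peg 0: [2]
Peg 1: [1]
Peg 2: [3]

After move 5 (0->2):
Peg 0: []
Peg 1: [1]
Peg 2: [3, 2]

After move 6 (2->0):
Peg 0: [2]
Peg 1: [1]
Peg 2: [3]

After move 7 (1->2):
Peg 0: [2]
Peg 1: []
Peg 2: [3, 1]

After move 8 (0->1):
Peg 0: []
Peg 1: [2]
Peg 2: [3, 1]

Answer: Peg 0: []
Peg 1: [2]
Peg 2: [3, 1]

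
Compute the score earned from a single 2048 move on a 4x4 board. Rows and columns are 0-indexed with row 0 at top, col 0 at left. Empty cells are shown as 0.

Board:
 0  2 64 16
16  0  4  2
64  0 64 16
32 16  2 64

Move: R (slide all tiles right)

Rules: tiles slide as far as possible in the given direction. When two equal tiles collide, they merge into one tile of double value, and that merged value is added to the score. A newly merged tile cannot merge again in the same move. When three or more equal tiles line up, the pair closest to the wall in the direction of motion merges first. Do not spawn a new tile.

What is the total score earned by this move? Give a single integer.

Slide right:
row 0: [0, 2, 64, 16] -> [0, 2, 64, 16]  score +0 (running 0)
row 1: [16, 0, 4, 2] -> [0, 16, 4, 2]  score +0 (running 0)
row 2: [64, 0, 64, 16] -> [0, 0, 128, 16]  score +128 (running 128)
row 3: [32, 16, 2, 64] -> [32, 16, 2, 64]  score +0 (running 128)
Board after move:
  0   2  64  16
  0  16   4   2
  0   0 128  16
 32  16   2  64

Answer: 128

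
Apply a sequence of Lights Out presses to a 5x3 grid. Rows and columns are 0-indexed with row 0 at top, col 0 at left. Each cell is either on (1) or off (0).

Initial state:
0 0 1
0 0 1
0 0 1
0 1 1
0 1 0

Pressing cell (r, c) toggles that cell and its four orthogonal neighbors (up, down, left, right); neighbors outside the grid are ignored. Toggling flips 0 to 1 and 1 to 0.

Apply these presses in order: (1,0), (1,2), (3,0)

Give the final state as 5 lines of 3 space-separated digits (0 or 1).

Answer: 1 0 0
1 0 0
0 0 0
1 0 1
1 1 0

Derivation:
After press 1 at (1,0):
1 0 1
1 1 1
1 0 1
0 1 1
0 1 0

After press 2 at (1,2):
1 0 0
1 0 0
1 0 0
0 1 1
0 1 0

After press 3 at (3,0):
1 0 0
1 0 0
0 0 0
1 0 1
1 1 0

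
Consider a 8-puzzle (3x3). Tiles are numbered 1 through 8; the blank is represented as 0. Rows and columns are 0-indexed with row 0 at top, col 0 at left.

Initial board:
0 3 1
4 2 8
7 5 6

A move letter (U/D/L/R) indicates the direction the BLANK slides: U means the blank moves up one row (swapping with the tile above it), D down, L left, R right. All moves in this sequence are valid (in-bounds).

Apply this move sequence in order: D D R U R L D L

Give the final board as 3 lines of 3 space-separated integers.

After move 1 (D):
4 3 1
0 2 8
7 5 6

After move 2 (D):
4 3 1
7 2 8
0 5 6

After move 3 (R):
4 3 1
7 2 8
5 0 6

After move 4 (U):
4 3 1
7 0 8
5 2 6

After move 5 (R):
4 3 1
7 8 0
5 2 6

After move 6 (L):
4 3 1
7 0 8
5 2 6

After move 7 (D):
4 3 1
7 2 8
5 0 6

After move 8 (L):
4 3 1
7 2 8
0 5 6

Answer: 4 3 1
7 2 8
0 5 6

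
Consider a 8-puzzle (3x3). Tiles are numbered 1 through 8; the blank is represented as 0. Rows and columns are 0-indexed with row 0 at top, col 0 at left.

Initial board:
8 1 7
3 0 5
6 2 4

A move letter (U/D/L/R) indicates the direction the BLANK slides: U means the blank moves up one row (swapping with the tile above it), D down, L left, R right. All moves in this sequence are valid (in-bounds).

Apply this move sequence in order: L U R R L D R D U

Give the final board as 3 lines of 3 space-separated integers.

After move 1 (L):
8 1 7
0 3 5
6 2 4

After move 2 (U):
0 1 7
8 3 5
6 2 4

After move 3 (R):
1 0 7
8 3 5
6 2 4

After move 4 (R):
1 7 0
8 3 5
6 2 4

After move 5 (L):
1 0 7
8 3 5
6 2 4

After move 6 (D):
1 3 7
8 0 5
6 2 4

After move 7 (R):
1 3 7
8 5 0
6 2 4

After move 8 (D):
1 3 7
8 5 4
6 2 0

After move 9 (U):
1 3 7
8 5 0
6 2 4

Answer: 1 3 7
8 5 0
6 2 4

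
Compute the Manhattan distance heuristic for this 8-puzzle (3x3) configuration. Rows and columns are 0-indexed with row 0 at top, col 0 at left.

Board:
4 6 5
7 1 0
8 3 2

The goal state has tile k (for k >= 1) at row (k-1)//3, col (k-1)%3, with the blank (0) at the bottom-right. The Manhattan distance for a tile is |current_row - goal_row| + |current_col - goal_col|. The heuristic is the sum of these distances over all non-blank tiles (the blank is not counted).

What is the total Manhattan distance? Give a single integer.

Tile 4: (0,0)->(1,0) = 1
Tile 6: (0,1)->(1,2) = 2
Tile 5: (0,2)->(1,1) = 2
Tile 7: (1,0)->(2,0) = 1
Tile 1: (1,1)->(0,0) = 2
Tile 8: (2,0)->(2,1) = 1
Tile 3: (2,1)->(0,2) = 3
Tile 2: (2,2)->(0,1) = 3
Sum: 1 + 2 + 2 + 1 + 2 + 1 + 3 + 3 = 15

Answer: 15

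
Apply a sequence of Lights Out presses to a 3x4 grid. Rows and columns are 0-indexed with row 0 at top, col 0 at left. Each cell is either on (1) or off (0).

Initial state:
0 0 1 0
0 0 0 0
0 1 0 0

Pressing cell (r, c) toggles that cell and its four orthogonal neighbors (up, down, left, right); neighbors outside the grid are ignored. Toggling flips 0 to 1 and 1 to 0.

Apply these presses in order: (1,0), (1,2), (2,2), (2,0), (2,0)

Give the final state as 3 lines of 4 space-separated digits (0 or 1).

After press 1 at (1,0):
1 0 1 0
1 1 0 0
1 1 0 0

After press 2 at (1,2):
1 0 0 0
1 0 1 1
1 1 1 0

After press 3 at (2,2):
1 0 0 0
1 0 0 1
1 0 0 1

After press 4 at (2,0):
1 0 0 0
0 0 0 1
0 1 0 1

After press 5 at (2,0):
1 0 0 0
1 0 0 1
1 0 0 1

Answer: 1 0 0 0
1 0 0 1
1 0 0 1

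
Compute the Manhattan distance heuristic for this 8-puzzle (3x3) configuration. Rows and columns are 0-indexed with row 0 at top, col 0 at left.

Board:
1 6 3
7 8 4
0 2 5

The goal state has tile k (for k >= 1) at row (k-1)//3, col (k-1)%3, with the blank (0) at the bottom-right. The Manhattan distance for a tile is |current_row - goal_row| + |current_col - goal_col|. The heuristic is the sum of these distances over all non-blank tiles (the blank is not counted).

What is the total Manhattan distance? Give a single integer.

Tile 1: (0,0)->(0,0) = 0
Tile 6: (0,1)->(1,2) = 2
Tile 3: (0,2)->(0,2) = 0
Tile 7: (1,0)->(2,0) = 1
Tile 8: (1,1)->(2,1) = 1
Tile 4: (1,2)->(1,0) = 2
Tile 2: (2,1)->(0,1) = 2
Tile 5: (2,2)->(1,1) = 2
Sum: 0 + 2 + 0 + 1 + 1 + 2 + 2 + 2 = 10

Answer: 10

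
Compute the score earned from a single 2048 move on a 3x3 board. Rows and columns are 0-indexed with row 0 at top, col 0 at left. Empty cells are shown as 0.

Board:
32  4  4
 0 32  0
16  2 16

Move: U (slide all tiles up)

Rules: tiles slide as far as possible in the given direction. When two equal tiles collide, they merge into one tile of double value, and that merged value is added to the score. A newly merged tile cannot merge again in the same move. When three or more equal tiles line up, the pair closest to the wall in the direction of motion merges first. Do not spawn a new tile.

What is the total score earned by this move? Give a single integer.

Slide up:
col 0: [32, 0, 16] -> [32, 16, 0]  score +0 (running 0)
col 1: [4, 32, 2] -> [4, 32, 2]  score +0 (running 0)
col 2: [4, 0, 16] -> [4, 16, 0]  score +0 (running 0)
Board after move:
32  4  4
16 32 16
 0  2  0

Answer: 0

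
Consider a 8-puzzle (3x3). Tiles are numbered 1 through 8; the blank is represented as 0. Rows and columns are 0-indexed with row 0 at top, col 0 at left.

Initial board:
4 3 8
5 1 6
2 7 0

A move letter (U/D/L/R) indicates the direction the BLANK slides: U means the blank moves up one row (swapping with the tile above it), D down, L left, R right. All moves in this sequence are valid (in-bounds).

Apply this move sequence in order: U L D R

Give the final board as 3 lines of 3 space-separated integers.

After move 1 (U):
4 3 8
5 1 0
2 7 6

After move 2 (L):
4 3 8
5 0 1
2 7 6

After move 3 (D):
4 3 8
5 7 1
2 0 6

After move 4 (R):
4 3 8
5 7 1
2 6 0

Answer: 4 3 8
5 7 1
2 6 0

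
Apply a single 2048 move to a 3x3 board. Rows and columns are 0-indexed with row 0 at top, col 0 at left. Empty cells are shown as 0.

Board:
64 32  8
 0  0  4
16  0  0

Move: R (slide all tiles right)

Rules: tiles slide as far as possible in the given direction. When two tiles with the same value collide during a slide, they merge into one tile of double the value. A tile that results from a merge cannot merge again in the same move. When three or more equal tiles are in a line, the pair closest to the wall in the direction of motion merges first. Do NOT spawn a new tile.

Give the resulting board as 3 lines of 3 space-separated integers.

Slide right:
row 0: [64, 32, 8] -> [64, 32, 8]
row 1: [0, 0, 4] -> [0, 0, 4]
row 2: [16, 0, 0] -> [0, 0, 16]

Answer: 64 32  8
 0  0  4
 0  0 16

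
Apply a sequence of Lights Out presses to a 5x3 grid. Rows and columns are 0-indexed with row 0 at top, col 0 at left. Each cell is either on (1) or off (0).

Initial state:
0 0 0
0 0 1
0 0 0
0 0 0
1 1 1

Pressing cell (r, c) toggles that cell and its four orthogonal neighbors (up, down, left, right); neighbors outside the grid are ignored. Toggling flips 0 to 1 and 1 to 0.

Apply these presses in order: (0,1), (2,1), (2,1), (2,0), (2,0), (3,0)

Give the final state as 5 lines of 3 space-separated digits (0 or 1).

After press 1 at (0,1):
1 1 1
0 1 1
0 0 0
0 0 0
1 1 1

After press 2 at (2,1):
1 1 1
0 0 1
1 1 1
0 1 0
1 1 1

After press 3 at (2,1):
1 1 1
0 1 1
0 0 0
0 0 0
1 1 1

After press 4 at (2,0):
1 1 1
1 1 1
1 1 0
1 0 0
1 1 1

After press 5 at (2,0):
1 1 1
0 1 1
0 0 0
0 0 0
1 1 1

After press 6 at (3,0):
1 1 1
0 1 1
1 0 0
1 1 0
0 1 1

Answer: 1 1 1
0 1 1
1 0 0
1 1 0
0 1 1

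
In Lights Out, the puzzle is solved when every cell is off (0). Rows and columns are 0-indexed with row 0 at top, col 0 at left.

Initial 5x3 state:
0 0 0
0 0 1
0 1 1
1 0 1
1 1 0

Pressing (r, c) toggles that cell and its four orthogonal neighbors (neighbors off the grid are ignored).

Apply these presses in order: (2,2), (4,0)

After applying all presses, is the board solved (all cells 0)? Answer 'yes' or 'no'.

Answer: yes

Derivation:
After press 1 at (2,2):
0 0 0
0 0 0
0 0 0
1 0 0
1 1 0

After press 2 at (4,0):
0 0 0
0 0 0
0 0 0
0 0 0
0 0 0

Lights still on: 0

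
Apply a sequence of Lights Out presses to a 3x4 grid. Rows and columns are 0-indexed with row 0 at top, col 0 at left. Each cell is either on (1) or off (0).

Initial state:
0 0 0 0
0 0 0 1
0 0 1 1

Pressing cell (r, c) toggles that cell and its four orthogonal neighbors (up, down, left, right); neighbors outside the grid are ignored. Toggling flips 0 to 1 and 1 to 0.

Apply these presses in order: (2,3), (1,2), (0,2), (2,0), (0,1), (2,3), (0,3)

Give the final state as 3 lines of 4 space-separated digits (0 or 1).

After press 1 at (2,3):
0 0 0 0
0 0 0 0
0 0 0 0

After press 2 at (1,2):
0 0 1 0
0 1 1 1
0 0 1 0

After press 3 at (0,2):
0 1 0 1
0 1 0 1
0 0 1 0

After press 4 at (2,0):
0 1 0 1
1 1 0 1
1 1 1 0

After press 5 at (0,1):
1 0 1 1
1 0 0 1
1 1 1 0

After press 6 at (2,3):
1 0 1 1
1 0 0 0
1 1 0 1

After press 7 at (0,3):
1 0 0 0
1 0 0 1
1 1 0 1

Answer: 1 0 0 0
1 0 0 1
1 1 0 1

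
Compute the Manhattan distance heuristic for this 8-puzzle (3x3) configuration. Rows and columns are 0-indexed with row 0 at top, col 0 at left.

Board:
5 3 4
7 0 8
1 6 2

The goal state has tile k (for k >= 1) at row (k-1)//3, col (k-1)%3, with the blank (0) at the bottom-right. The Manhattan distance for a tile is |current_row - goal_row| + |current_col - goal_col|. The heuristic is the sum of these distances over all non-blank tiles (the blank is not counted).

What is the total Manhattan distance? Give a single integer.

Answer: 16

Derivation:
Tile 5: (0,0)->(1,1) = 2
Tile 3: (0,1)->(0,2) = 1
Tile 4: (0,2)->(1,0) = 3
Tile 7: (1,0)->(2,0) = 1
Tile 8: (1,2)->(2,1) = 2
Tile 1: (2,0)->(0,0) = 2
Tile 6: (2,1)->(1,2) = 2
Tile 2: (2,2)->(0,1) = 3
Sum: 2 + 1 + 3 + 1 + 2 + 2 + 2 + 3 = 16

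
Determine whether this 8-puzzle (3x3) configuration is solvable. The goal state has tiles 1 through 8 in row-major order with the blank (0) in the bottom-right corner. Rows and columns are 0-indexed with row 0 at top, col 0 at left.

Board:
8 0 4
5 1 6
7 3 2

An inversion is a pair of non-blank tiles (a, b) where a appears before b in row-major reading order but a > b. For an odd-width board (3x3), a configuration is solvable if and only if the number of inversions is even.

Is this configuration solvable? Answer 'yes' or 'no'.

Answer: yes

Derivation:
Inversions (pairs i<j in row-major order where tile[i] > tile[j] > 0): 18
18 is even, so the puzzle is solvable.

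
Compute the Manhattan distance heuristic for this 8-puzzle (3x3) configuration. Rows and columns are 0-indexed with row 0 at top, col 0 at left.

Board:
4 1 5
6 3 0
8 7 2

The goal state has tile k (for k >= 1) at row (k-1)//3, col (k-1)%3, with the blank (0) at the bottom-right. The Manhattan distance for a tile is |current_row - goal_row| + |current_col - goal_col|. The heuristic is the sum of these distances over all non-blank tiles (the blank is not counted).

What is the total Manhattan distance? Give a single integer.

Tile 4: at (0,0), goal (1,0), distance |0-1|+|0-0| = 1
Tile 1: at (0,1), goal (0,0), distance |0-0|+|1-0| = 1
Tile 5: at (0,2), goal (1,1), distance |0-1|+|2-1| = 2
Tile 6: at (1,0), goal (1,2), distance |1-1|+|0-2| = 2
Tile 3: at (1,1), goal (0,2), distance |1-0|+|1-2| = 2
Tile 8: at (2,0), goal (2,1), distance |2-2|+|0-1| = 1
Tile 7: at (2,1), goal (2,0), distance |2-2|+|1-0| = 1
Tile 2: at (2,2), goal (0,1), distance |2-0|+|2-1| = 3
Sum: 1 + 1 + 2 + 2 + 2 + 1 + 1 + 3 = 13

Answer: 13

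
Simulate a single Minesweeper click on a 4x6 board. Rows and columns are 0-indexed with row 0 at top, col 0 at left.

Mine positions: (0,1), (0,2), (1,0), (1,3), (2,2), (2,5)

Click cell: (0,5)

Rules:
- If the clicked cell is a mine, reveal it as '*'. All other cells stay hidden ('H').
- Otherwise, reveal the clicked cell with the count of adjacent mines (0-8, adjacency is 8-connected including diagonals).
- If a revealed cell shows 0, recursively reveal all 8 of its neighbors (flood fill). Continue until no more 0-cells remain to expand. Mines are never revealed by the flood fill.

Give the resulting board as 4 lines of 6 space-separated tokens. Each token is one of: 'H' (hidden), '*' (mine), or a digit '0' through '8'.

H H H H 1 0
H H H H 2 1
H H H H H H
H H H H H H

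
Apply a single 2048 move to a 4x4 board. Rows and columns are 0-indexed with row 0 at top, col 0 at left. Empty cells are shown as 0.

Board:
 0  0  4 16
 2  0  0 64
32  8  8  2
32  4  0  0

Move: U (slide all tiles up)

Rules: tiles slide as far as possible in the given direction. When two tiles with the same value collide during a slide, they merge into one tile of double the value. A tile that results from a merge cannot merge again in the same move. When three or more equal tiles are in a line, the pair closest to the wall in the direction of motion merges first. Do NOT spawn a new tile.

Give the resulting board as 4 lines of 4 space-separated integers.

Slide up:
col 0: [0, 2, 32, 32] -> [2, 64, 0, 0]
col 1: [0, 0, 8, 4] -> [8, 4, 0, 0]
col 2: [4, 0, 8, 0] -> [4, 8, 0, 0]
col 3: [16, 64, 2, 0] -> [16, 64, 2, 0]

Answer:  2  8  4 16
64  4  8 64
 0  0  0  2
 0  0  0  0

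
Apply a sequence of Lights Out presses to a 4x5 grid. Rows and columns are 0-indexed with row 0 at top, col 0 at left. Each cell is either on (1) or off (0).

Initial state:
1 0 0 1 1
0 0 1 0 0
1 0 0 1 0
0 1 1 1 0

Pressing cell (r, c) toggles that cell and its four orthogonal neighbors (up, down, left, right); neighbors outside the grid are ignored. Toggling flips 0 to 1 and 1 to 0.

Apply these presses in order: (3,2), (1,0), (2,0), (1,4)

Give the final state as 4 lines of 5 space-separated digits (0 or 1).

Answer: 0 0 0 1 0
0 1 1 1 1
1 1 1 1 1
1 0 0 0 0

Derivation:
After press 1 at (3,2):
1 0 0 1 1
0 0 1 0 0
1 0 1 1 0
0 0 0 0 0

After press 2 at (1,0):
0 0 0 1 1
1 1 1 0 0
0 0 1 1 0
0 0 0 0 0

After press 3 at (2,0):
0 0 0 1 1
0 1 1 0 0
1 1 1 1 0
1 0 0 0 0

After press 4 at (1,4):
0 0 0 1 0
0 1 1 1 1
1 1 1 1 1
1 0 0 0 0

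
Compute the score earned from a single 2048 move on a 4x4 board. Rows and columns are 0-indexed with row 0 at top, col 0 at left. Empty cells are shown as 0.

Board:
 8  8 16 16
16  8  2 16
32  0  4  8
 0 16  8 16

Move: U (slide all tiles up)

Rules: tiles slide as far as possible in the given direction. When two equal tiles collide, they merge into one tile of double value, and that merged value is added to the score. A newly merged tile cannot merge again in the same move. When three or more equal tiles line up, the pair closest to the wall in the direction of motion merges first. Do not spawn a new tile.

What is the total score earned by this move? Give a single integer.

Answer: 48

Derivation:
Slide up:
col 0: [8, 16, 32, 0] -> [8, 16, 32, 0]  score +0 (running 0)
col 1: [8, 8, 0, 16] -> [16, 16, 0, 0]  score +16 (running 16)
col 2: [16, 2, 4, 8] -> [16, 2, 4, 8]  score +0 (running 16)
col 3: [16, 16, 8, 16] -> [32, 8, 16, 0]  score +32 (running 48)
Board after move:
 8 16 16 32
16 16  2  8
32  0  4 16
 0  0  8  0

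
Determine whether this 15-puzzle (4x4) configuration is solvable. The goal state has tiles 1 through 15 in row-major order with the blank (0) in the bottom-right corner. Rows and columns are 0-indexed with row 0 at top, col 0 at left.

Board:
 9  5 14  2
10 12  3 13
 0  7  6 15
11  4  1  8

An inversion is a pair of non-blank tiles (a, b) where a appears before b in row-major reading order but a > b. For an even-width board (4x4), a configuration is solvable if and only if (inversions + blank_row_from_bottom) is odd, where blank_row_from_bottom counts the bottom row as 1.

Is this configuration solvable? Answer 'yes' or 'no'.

Answer: yes

Derivation:
Inversions: 57
Blank is in row 2 (0-indexed from top), which is row 2 counting from the bottom (bottom = 1).
57 + 2 = 59, which is odd, so the puzzle is solvable.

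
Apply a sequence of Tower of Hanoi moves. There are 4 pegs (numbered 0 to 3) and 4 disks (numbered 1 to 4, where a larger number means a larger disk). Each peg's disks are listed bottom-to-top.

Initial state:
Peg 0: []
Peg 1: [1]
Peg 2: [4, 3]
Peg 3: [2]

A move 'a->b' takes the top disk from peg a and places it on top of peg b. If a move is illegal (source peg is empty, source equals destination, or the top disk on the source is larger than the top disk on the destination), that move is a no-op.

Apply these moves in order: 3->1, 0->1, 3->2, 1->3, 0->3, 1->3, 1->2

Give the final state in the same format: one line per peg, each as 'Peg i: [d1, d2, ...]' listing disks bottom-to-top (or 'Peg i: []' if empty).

Answer: Peg 0: []
Peg 1: []
Peg 2: [4, 3, 2]
Peg 3: [1]

Derivation:
After move 1 (3->1):
Peg 0: []
Peg 1: [1]
Peg 2: [4, 3]
Peg 3: [2]

After move 2 (0->1):
Peg 0: []
Peg 1: [1]
Peg 2: [4, 3]
Peg 3: [2]

After move 3 (3->2):
Peg 0: []
Peg 1: [1]
Peg 2: [4, 3, 2]
Peg 3: []

After move 4 (1->3):
Peg 0: []
Peg 1: []
Peg 2: [4, 3, 2]
Peg 3: [1]

After move 5 (0->3):
Peg 0: []
Peg 1: []
Peg 2: [4, 3, 2]
Peg 3: [1]

After move 6 (1->3):
Peg 0: []
Peg 1: []
Peg 2: [4, 3, 2]
Peg 3: [1]

After move 7 (1->2):
Peg 0: []
Peg 1: []
Peg 2: [4, 3, 2]
Peg 3: [1]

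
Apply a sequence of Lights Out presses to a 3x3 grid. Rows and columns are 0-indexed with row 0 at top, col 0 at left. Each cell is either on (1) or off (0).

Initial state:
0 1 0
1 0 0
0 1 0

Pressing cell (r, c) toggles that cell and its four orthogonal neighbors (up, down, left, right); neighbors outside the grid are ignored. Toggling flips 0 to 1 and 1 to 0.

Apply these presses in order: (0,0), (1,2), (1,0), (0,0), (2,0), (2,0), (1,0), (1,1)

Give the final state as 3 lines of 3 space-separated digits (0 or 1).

Answer: 0 0 1
0 0 0
0 0 1

Derivation:
After press 1 at (0,0):
1 0 0
0 0 0
0 1 0

After press 2 at (1,2):
1 0 1
0 1 1
0 1 1

After press 3 at (1,0):
0 0 1
1 0 1
1 1 1

After press 4 at (0,0):
1 1 1
0 0 1
1 1 1

After press 5 at (2,0):
1 1 1
1 0 1
0 0 1

After press 6 at (2,0):
1 1 1
0 0 1
1 1 1

After press 7 at (1,0):
0 1 1
1 1 1
0 1 1

After press 8 at (1,1):
0 0 1
0 0 0
0 0 1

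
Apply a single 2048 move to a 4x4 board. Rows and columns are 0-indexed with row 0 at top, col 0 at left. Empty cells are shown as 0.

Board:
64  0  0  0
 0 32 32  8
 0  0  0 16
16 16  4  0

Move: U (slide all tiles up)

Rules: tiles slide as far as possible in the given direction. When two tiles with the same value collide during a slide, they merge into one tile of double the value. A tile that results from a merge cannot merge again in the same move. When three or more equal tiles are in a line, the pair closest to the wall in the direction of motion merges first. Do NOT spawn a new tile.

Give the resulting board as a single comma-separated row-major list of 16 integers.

Answer: 64, 32, 32, 8, 16, 16, 4, 16, 0, 0, 0, 0, 0, 0, 0, 0

Derivation:
Slide up:
col 0: [64, 0, 0, 16] -> [64, 16, 0, 0]
col 1: [0, 32, 0, 16] -> [32, 16, 0, 0]
col 2: [0, 32, 0, 4] -> [32, 4, 0, 0]
col 3: [0, 8, 16, 0] -> [8, 16, 0, 0]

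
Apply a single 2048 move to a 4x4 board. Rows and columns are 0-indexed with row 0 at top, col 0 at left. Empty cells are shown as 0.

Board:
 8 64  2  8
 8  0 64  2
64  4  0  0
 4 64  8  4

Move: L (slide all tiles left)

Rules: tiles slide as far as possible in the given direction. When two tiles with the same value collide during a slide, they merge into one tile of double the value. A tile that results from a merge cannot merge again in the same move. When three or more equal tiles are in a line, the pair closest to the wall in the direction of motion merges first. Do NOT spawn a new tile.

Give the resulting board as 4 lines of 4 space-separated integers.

Answer:  8 64  2  8
 8 64  2  0
64  4  0  0
 4 64  8  4

Derivation:
Slide left:
row 0: [8, 64, 2, 8] -> [8, 64, 2, 8]
row 1: [8, 0, 64, 2] -> [8, 64, 2, 0]
row 2: [64, 4, 0, 0] -> [64, 4, 0, 0]
row 3: [4, 64, 8, 4] -> [4, 64, 8, 4]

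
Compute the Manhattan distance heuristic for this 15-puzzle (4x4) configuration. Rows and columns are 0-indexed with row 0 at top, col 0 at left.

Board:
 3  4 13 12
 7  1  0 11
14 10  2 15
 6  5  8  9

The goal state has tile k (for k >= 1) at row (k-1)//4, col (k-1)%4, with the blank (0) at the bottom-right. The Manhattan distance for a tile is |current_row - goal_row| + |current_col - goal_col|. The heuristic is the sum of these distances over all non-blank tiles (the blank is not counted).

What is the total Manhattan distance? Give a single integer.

Tile 3: at (0,0), goal (0,2), distance |0-0|+|0-2| = 2
Tile 4: at (0,1), goal (0,3), distance |0-0|+|1-3| = 2
Tile 13: at (0,2), goal (3,0), distance |0-3|+|2-0| = 5
Tile 12: at (0,3), goal (2,3), distance |0-2|+|3-3| = 2
Tile 7: at (1,0), goal (1,2), distance |1-1|+|0-2| = 2
Tile 1: at (1,1), goal (0,0), distance |1-0|+|1-0| = 2
Tile 11: at (1,3), goal (2,2), distance |1-2|+|3-2| = 2
Tile 14: at (2,0), goal (3,1), distance |2-3|+|0-1| = 2
Tile 10: at (2,1), goal (2,1), distance |2-2|+|1-1| = 0
Tile 2: at (2,2), goal (0,1), distance |2-0|+|2-1| = 3
Tile 15: at (2,3), goal (3,2), distance |2-3|+|3-2| = 2
Tile 6: at (3,0), goal (1,1), distance |3-1|+|0-1| = 3
Tile 5: at (3,1), goal (1,0), distance |3-1|+|1-0| = 3
Tile 8: at (3,2), goal (1,3), distance |3-1|+|2-3| = 3
Tile 9: at (3,3), goal (2,0), distance |3-2|+|3-0| = 4
Sum: 2 + 2 + 5 + 2 + 2 + 2 + 2 + 2 + 0 + 3 + 2 + 3 + 3 + 3 + 4 = 37

Answer: 37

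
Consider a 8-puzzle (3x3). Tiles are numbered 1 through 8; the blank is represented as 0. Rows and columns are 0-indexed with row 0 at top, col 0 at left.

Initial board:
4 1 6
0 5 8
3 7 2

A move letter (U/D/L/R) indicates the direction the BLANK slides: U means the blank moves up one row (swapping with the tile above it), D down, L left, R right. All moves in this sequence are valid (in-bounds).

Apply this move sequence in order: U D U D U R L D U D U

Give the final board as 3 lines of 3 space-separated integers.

After move 1 (U):
0 1 6
4 5 8
3 7 2

After move 2 (D):
4 1 6
0 5 8
3 7 2

After move 3 (U):
0 1 6
4 5 8
3 7 2

After move 4 (D):
4 1 6
0 5 8
3 7 2

After move 5 (U):
0 1 6
4 5 8
3 7 2

After move 6 (R):
1 0 6
4 5 8
3 7 2

After move 7 (L):
0 1 6
4 5 8
3 7 2

After move 8 (D):
4 1 6
0 5 8
3 7 2

After move 9 (U):
0 1 6
4 5 8
3 7 2

After move 10 (D):
4 1 6
0 5 8
3 7 2

After move 11 (U):
0 1 6
4 5 8
3 7 2

Answer: 0 1 6
4 5 8
3 7 2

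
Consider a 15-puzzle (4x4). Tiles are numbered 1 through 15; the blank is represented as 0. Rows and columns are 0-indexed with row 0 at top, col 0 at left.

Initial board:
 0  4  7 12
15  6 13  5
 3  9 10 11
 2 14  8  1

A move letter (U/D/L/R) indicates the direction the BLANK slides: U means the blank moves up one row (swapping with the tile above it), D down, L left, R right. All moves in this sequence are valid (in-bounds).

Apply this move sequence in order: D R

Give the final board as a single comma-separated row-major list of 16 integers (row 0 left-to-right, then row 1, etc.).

Answer: 15, 4, 7, 12, 6, 0, 13, 5, 3, 9, 10, 11, 2, 14, 8, 1

Derivation:
After move 1 (D):
15  4  7 12
 0  6 13  5
 3  9 10 11
 2 14  8  1

After move 2 (R):
15  4  7 12
 6  0 13  5
 3  9 10 11
 2 14  8  1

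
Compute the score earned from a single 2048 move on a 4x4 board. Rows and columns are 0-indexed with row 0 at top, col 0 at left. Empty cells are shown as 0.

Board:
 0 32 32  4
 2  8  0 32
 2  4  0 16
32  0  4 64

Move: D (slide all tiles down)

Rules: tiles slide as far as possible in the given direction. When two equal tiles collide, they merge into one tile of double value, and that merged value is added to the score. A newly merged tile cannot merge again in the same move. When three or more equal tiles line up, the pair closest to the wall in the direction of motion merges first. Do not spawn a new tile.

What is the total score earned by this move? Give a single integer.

Slide down:
col 0: [0, 2, 2, 32] -> [0, 0, 4, 32]  score +4 (running 4)
col 1: [32, 8, 4, 0] -> [0, 32, 8, 4]  score +0 (running 4)
col 2: [32, 0, 0, 4] -> [0, 0, 32, 4]  score +0 (running 4)
col 3: [4, 32, 16, 64] -> [4, 32, 16, 64]  score +0 (running 4)
Board after move:
 0  0  0  4
 0 32  0 32
 4  8 32 16
32  4  4 64

Answer: 4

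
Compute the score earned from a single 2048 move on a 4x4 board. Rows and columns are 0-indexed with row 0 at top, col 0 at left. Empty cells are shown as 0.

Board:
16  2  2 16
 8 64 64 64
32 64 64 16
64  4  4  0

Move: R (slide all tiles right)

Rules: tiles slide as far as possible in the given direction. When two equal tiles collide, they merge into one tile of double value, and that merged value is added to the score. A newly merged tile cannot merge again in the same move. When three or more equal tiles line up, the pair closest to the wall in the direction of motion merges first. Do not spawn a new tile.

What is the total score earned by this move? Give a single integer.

Answer: 268

Derivation:
Slide right:
row 0: [16, 2, 2, 16] -> [0, 16, 4, 16]  score +4 (running 4)
row 1: [8, 64, 64, 64] -> [0, 8, 64, 128]  score +128 (running 132)
row 2: [32, 64, 64, 16] -> [0, 32, 128, 16]  score +128 (running 260)
row 3: [64, 4, 4, 0] -> [0, 0, 64, 8]  score +8 (running 268)
Board after move:
  0  16   4  16
  0   8  64 128
  0  32 128  16
  0   0  64   8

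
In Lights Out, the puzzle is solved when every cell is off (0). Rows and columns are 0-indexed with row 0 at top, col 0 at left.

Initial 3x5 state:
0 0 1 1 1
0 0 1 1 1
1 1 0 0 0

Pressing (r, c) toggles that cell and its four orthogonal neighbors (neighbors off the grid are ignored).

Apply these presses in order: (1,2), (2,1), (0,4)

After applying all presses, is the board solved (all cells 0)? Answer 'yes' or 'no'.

Answer: yes

Derivation:
After press 1 at (1,2):
0 0 0 1 1
0 1 0 0 1
1 1 1 0 0

After press 2 at (2,1):
0 0 0 1 1
0 0 0 0 1
0 0 0 0 0

After press 3 at (0,4):
0 0 0 0 0
0 0 0 0 0
0 0 0 0 0

Lights still on: 0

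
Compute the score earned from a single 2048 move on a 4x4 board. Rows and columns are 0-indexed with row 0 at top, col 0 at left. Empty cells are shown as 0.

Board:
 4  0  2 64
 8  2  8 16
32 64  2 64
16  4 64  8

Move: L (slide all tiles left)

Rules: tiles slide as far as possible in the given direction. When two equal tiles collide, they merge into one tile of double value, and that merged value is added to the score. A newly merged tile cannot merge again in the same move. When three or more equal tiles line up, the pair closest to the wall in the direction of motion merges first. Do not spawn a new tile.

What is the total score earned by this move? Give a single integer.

Slide left:
row 0: [4, 0, 2, 64] -> [4, 2, 64, 0]  score +0 (running 0)
row 1: [8, 2, 8, 16] -> [8, 2, 8, 16]  score +0 (running 0)
row 2: [32, 64, 2, 64] -> [32, 64, 2, 64]  score +0 (running 0)
row 3: [16, 4, 64, 8] -> [16, 4, 64, 8]  score +0 (running 0)
Board after move:
 4  2 64  0
 8  2  8 16
32 64  2 64
16  4 64  8

Answer: 0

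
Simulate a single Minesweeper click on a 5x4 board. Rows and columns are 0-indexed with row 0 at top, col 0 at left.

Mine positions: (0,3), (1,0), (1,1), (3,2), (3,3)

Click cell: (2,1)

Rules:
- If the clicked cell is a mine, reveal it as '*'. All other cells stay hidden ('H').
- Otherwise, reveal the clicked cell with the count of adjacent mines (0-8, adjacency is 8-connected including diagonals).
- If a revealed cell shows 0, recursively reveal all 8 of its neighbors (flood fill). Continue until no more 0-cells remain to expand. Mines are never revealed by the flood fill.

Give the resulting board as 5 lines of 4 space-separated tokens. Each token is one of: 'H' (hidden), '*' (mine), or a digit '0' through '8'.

H H H H
H H H H
H 3 H H
H H H H
H H H H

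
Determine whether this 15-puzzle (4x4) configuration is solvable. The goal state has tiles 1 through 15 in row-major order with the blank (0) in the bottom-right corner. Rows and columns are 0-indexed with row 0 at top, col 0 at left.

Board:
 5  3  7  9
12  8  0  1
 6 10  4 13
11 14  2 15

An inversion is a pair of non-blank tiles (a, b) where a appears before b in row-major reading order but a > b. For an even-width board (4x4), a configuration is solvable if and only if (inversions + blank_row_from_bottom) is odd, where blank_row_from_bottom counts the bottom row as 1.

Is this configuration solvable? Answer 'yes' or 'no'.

Inversions: 35
Blank is in row 1 (0-indexed from top), which is row 3 counting from the bottom (bottom = 1).
35 + 3 = 38, which is even, so the puzzle is not solvable.

Answer: no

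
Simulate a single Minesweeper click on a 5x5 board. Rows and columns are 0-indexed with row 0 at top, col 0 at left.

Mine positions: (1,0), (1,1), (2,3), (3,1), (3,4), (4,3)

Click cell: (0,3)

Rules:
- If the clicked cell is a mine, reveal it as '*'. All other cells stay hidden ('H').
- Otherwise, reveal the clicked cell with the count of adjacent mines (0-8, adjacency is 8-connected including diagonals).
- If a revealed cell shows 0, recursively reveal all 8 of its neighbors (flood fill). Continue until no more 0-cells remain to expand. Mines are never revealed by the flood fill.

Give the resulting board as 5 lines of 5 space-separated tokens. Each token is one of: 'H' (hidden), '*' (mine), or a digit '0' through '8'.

H H 1 0 0
H H 2 1 1
H H H H H
H H H H H
H H H H H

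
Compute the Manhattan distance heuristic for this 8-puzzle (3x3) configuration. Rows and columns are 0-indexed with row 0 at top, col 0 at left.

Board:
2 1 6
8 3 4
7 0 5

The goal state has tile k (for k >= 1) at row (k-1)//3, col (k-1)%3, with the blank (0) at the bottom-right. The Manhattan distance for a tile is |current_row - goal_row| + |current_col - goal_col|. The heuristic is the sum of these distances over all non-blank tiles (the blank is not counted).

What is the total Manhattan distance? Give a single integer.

Answer: 11

Derivation:
Tile 2: at (0,0), goal (0,1), distance |0-0|+|0-1| = 1
Tile 1: at (0,1), goal (0,0), distance |0-0|+|1-0| = 1
Tile 6: at (0,2), goal (1,2), distance |0-1|+|2-2| = 1
Tile 8: at (1,0), goal (2,1), distance |1-2|+|0-1| = 2
Tile 3: at (1,1), goal (0,2), distance |1-0|+|1-2| = 2
Tile 4: at (1,2), goal (1,0), distance |1-1|+|2-0| = 2
Tile 7: at (2,0), goal (2,0), distance |2-2|+|0-0| = 0
Tile 5: at (2,2), goal (1,1), distance |2-1|+|2-1| = 2
Sum: 1 + 1 + 1 + 2 + 2 + 2 + 0 + 2 = 11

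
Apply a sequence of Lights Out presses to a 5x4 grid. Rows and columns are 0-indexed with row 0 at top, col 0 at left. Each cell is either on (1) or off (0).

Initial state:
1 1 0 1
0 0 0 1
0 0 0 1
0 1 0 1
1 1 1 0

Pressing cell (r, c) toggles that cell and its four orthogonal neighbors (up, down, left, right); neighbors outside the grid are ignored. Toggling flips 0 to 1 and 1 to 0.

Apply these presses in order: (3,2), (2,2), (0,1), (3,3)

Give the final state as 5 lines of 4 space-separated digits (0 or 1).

Answer: 0 0 1 1
0 1 1 1
0 1 0 1
0 0 1 1
1 1 0 1

Derivation:
After press 1 at (3,2):
1 1 0 1
0 0 0 1
0 0 1 1
0 0 1 0
1 1 0 0

After press 2 at (2,2):
1 1 0 1
0 0 1 1
0 1 0 0
0 0 0 0
1 1 0 0

After press 3 at (0,1):
0 0 1 1
0 1 1 1
0 1 0 0
0 0 0 0
1 1 0 0

After press 4 at (3,3):
0 0 1 1
0 1 1 1
0 1 0 1
0 0 1 1
1 1 0 1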